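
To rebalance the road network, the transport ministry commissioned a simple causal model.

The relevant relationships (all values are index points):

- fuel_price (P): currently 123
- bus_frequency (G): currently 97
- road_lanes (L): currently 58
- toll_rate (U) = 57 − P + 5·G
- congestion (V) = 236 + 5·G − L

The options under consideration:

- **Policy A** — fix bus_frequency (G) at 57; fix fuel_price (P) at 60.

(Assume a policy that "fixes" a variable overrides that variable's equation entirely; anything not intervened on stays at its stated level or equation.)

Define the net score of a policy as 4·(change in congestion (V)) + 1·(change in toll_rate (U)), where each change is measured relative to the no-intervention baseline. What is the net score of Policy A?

Baseline:
  P = 123
  G = 97
  L = 58
  U = 57 − 123 + 5·97 = 419
  V = 236 + 5·97 − 58 = 663
Policy A (G := 57, P := 60):
  P = 60
  G = 57
  L = 58
  U = 57 − 60 + 5·57 = 282
  V = 236 + 5·57 − 58 = 463
ΔV = 463 − 663 = -200; ΔU = 282 − 419 = -137
Score = 4·(-200) + 1·(-137) = -937

-937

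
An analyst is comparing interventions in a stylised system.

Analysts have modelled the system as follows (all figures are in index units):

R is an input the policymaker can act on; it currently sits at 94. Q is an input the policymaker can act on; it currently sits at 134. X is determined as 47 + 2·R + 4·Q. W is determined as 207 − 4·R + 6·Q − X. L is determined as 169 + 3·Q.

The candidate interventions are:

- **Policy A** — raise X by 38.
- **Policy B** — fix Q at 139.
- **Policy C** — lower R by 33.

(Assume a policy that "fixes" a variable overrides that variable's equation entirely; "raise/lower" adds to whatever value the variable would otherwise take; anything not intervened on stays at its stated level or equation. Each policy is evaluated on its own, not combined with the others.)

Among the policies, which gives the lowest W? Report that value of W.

-174

Policy A (X + 38):
  R = 94
  Q = 134
  X = 47 + 2·94 + 4·134 (+38 from intervention) = 809
  W = 207 − 4·94 + 6·134 − 809 = -174
Policy B (Q := 139):
  R = 94
  Q = 139
  X = 47 + 2·94 + 4·139 = 791
  W = 207 − 4·94 + 6·139 − 791 = -126
Policy C (R − 33):
  R = 94 − 33 = 61
  Q = 134
  X = 47 + 2·61 + 4·134 = 705
  W = 207 − 4·61 + 6·134 − 705 = 62
Comparing — Policy A: W=-174, Policy B: W=-126, Policy C: W=62. Lowest is -174 (Policy A).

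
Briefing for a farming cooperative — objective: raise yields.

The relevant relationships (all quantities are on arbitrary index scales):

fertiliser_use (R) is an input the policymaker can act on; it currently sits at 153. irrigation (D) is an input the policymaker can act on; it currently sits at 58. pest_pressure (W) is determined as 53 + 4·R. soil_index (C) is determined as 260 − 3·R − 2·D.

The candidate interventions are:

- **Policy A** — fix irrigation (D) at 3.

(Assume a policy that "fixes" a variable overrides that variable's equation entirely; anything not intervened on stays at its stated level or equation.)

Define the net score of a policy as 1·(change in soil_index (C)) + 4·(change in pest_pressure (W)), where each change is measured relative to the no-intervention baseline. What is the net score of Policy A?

Baseline:
  R = 153
  D = 58
  W = 53 + 4·153 = 665
  C = 260 − 3·153 − 2·58 = -315
Policy A (D := 3):
  R = 153
  D = 3
  W = 53 + 4·153 = 665
  C = 260 − 3·153 − 2·3 = -205
ΔC = -205 − (-315) = 110; ΔW = 665 − 665 = 0
Score = 1·110 + 4·0 = 110

110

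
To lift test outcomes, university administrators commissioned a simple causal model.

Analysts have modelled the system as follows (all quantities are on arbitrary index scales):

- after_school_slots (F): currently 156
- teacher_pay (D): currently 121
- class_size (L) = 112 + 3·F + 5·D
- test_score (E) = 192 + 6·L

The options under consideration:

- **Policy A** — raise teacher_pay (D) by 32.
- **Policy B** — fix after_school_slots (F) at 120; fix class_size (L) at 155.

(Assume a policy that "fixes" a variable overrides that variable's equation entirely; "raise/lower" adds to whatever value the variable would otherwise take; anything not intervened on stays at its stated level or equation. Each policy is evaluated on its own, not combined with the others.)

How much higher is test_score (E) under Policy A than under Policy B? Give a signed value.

Policy A (D + 32):
  F = 156
  D = 121 + 32 = 153
  L = 112 + 3·156 + 5·153 = 1345
  E = 192 + 6·1345 = 8262
Policy B (F := 120, L := 155):
  F = 120
  D = 121
  L = 155
  E = 192 + 6·155 = 1122
E: 8262 − 1122 = 7140

7140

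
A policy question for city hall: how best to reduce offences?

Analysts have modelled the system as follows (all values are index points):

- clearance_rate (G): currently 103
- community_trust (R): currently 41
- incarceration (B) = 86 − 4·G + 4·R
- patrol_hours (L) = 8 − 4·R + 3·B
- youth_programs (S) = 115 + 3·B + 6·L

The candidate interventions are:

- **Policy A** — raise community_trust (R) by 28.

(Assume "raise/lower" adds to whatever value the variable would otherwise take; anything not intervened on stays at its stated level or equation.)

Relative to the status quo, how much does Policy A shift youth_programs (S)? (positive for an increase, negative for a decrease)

1680

Baseline:
  G = 103
  R = 41
  B = 86 − 4·103 + 4·41 = -162
  L = 8 − 4·41 + 3·(-162) = -642
  S = 115 + 3·(-162) + 6·(-642) = -4223
Policy A (R + 28):
  G = 103
  R = 41 + 28 = 69
  B = 86 − 4·103 + 4·69 = -50
  L = 8 − 4·69 + 3·(-50) = -418
  S = 115 + 3·(-50) + 6·(-418) = -2543
Change in S: -2543 − (-4223) = 1680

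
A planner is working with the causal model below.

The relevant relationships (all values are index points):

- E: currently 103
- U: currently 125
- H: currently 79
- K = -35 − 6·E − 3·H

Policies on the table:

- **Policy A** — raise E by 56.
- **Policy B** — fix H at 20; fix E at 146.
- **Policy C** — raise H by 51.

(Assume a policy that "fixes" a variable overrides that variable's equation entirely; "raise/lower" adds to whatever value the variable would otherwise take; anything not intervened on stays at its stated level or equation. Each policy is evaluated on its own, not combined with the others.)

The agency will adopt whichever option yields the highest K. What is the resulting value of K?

Policy A (E + 56):
  E = 103 + 56 = 159
  H = 79
  K = -35 − 6·159 − 3·79 = -1226
Policy B (H := 20, E := 146):
  E = 146
  H = 20
  K = -35 − 6·146 − 3·20 = -971
Policy C (H + 51):
  E = 103
  H = 79 + 51 = 130
  K = -35 − 6·103 − 3·130 = -1043
Comparing — Policy A: K=-1226, Policy B: K=-971, Policy C: K=-1043. Highest is -971 (Policy B).

-971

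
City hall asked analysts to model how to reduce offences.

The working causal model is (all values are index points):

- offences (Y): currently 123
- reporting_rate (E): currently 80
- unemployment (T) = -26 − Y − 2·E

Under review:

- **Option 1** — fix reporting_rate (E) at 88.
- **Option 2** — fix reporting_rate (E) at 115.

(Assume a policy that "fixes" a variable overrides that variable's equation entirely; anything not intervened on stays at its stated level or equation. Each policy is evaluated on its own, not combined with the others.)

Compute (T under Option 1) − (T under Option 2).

54

Option 1 (E := 88):
  Y = 123
  E = 88
  T = -26 − 123 − 2·88 = -325
Option 2 (E := 115):
  Y = 123
  E = 115
  T = -26 − 123 − 2·115 = -379
T: -325 − (-379) = 54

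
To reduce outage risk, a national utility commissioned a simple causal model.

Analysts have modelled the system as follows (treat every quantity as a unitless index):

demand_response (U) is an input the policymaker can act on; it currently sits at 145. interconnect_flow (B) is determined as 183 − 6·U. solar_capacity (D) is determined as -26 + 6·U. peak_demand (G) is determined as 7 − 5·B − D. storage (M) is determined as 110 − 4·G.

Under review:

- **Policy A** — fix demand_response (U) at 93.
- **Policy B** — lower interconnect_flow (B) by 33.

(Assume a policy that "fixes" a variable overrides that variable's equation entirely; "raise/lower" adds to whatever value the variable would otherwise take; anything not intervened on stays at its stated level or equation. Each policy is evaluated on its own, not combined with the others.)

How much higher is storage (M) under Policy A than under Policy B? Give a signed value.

Policy A (U := 93):
  U = 93
  B = 183 − 6·93 = -375
  D = -26 + 6·93 = 532
  G = 7 − 5·(-375) − 532 = 1350
  M = 110 − 4·1350 = -5290
Policy B (B − 33):
  U = 145
  B = 183 − 6·145 (−33 from intervention) = -720
  D = -26 + 6·145 = 844
  G = 7 − 5·(-720) − 844 = 2763
  M = 110 − 4·2763 = -10942
M: -5290 − (-10942) = 5652

5652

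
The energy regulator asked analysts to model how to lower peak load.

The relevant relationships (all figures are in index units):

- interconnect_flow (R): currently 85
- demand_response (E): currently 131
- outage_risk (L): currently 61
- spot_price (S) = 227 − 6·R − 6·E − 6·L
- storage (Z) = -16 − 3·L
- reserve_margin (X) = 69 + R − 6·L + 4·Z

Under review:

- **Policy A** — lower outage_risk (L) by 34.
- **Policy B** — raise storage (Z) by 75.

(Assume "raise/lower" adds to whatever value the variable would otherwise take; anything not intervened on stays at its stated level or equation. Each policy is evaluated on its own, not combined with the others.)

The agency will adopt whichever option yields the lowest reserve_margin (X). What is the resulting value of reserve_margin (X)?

-708

Policy A (L − 34):
  R = 85
  L = 61 − 34 = 27
  Z = -16 − 3·27 = -97
  X = 69 + 85 − 6·27 + 4·(-97) = -396
Policy B (Z + 75):
  R = 85
  L = 61
  Z = -16 − 3·61 (+75 from intervention) = -124
  X = 69 + 85 − 6·61 + 4·(-124) = -708
Comparing — Policy A: X=-396, Policy B: X=-708. Lowest is -708 (Policy B).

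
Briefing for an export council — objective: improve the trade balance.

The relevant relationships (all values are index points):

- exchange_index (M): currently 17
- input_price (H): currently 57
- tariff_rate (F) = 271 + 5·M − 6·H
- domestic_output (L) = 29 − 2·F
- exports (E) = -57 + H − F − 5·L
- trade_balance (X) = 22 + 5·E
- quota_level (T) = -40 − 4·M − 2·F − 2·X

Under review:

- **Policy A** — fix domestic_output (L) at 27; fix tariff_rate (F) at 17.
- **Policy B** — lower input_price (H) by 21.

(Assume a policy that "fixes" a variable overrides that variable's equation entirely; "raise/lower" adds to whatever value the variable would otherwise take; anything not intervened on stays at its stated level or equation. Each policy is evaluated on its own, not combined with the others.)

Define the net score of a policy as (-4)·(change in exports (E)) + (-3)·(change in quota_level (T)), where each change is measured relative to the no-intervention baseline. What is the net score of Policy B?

Baseline:
  M = 17
  H = 57
  F = 271 + 5·17 − 6·57 = 14
  L = 29 − 2·14 = 1
  E = -57 + 57 − 14 − 5·1 = -19
  X = 22 + 5·(-19) = -73
  T = -40 − 4·17 − 2·14 − 2·(-73) = 10
Policy B (H − 21):
  M = 17
  H = 57 − 21 = 36
  F = 271 + 5·17 − 6·36 = 140
  L = 29 − 2·140 = -251
  E = -57 + 36 − 140 − 5·(-251) = 1094
  X = 22 + 5·1094 = 5492
  T = -40 − 4·17 − 2·140 − 2·5492 = -11372
ΔE = 1094 − (-19) = 1113; ΔT = -11372 − 10 = -11382
Score = (-4)·1113 + (-3)·(-11382) = 29694

29694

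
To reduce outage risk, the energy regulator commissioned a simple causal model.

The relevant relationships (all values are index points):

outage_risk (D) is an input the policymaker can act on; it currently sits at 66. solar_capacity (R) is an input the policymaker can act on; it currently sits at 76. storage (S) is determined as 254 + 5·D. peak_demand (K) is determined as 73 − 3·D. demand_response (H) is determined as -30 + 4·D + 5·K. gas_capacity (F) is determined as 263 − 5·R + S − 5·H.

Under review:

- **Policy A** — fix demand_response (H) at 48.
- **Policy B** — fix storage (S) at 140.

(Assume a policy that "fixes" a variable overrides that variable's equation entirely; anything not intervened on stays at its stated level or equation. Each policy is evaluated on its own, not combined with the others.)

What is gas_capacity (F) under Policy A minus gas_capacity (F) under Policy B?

-1751

Policy A (H := 48):
  D = 66
  R = 76
  S = 254 + 5·66 = 584
  K = 73 − 3·66 = -125
  H = 48
  F = 263 − 5·76 + 584 − 5·48 = 227
Policy B (S := 140):
  D = 66
  R = 76
  S = 140
  K = 73 − 3·66 = -125
  H = -30 + 4·66 + 5·(-125) = -391
  F = 263 − 5·76 + 140 − 5·(-391) = 1978
F: 227 − 1978 = -1751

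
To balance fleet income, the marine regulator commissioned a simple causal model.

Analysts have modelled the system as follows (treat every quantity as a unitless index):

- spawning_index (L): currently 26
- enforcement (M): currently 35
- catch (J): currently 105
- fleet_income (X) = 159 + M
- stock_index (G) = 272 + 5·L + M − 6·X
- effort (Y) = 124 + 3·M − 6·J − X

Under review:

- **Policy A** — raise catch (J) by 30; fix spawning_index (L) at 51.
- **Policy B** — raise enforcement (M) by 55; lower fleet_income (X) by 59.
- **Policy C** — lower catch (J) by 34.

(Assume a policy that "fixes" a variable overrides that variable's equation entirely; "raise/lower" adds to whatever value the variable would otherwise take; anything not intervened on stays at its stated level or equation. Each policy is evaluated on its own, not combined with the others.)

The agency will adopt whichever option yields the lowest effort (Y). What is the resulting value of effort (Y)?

-775

Policy A (J + 30, L := 51):
  M = 35
  J = 105 + 30 = 135
  X = 159 + 35 = 194
  Y = 124 + 3·35 − 6·135 − 194 = -775
Policy B (M + 55, X − 59):
  M = 35 + 55 = 90
  J = 105
  X = 159 + 90 (−59 from intervention) = 190
  Y = 124 + 3·90 − 6·105 − 190 = -426
Policy C (J − 34):
  M = 35
  J = 105 − 34 = 71
  X = 159 + 35 = 194
  Y = 124 + 3·35 − 6·71 − 194 = -391
Comparing — Policy A: Y=-775, Policy B: Y=-426, Policy C: Y=-391. Lowest is -775 (Policy A).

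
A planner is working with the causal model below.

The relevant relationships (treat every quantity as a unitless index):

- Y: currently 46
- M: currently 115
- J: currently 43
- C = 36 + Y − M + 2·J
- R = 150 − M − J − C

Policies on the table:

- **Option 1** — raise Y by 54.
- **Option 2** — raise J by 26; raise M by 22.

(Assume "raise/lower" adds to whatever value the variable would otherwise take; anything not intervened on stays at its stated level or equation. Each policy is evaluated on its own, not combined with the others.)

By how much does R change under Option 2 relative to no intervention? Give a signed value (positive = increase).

Baseline:
  Y = 46
  M = 115
  J = 43
  C = 36 + 46 − 115 + 2·43 = 53
  R = 150 − 115 − 43 − 53 = -61
Option 2 (J + 26, M + 22):
  Y = 46
  M = 115 + 22 = 137
  J = 43 + 26 = 69
  C = 36 + 46 − 137 + 2·69 = 83
  R = 150 − 137 − 69 − 83 = -139
Change in R: -139 − (-61) = -78

-78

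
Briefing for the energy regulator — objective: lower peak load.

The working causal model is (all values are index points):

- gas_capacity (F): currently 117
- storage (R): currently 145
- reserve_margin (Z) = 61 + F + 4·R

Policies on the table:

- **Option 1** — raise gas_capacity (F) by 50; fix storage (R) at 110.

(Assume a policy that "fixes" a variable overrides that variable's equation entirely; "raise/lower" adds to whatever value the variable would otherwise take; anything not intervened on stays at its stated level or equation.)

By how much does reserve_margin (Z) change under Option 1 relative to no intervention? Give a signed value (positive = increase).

-90

Baseline:
  F = 117
  R = 145
  Z = 61 + 117 + 4·145 = 758
Option 1 (F + 50, R := 110):
  F = 117 + 50 = 167
  R = 110
  Z = 61 + 167 + 4·110 = 668
Change in Z: 668 − 758 = -90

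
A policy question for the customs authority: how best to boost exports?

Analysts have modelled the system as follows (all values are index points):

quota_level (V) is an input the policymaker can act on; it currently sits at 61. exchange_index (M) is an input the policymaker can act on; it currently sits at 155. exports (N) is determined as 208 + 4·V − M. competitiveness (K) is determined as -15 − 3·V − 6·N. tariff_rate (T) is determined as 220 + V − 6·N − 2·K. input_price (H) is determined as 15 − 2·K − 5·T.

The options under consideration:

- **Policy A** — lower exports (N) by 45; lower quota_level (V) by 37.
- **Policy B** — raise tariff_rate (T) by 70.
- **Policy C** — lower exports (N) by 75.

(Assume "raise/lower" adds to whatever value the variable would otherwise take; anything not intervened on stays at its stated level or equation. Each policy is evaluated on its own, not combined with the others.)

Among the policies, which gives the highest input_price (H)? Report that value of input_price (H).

Policy A (N − 45, V − 37):
  V = 61 − 37 = 24
  M = 155
  N = 208 + 4·24 − 155 (−45 from intervention) = 104
  K = -15 − 3·24 − 6·104 = -711
  T = 220 + 24 − 6·104 − 2·(-711) = 1042
  H = 15 − 2·(-711) − 5·1042 = -3773
Policy B (T + 70):
  V = 61
  M = 155
  N = 208 + 4·61 − 155 = 297
  K = -15 − 3·61 − 6·297 = -1980
  T = 220 + 61 − 6·297 − 2·(-1980) (+70 from intervention) = 2529
  H = 15 − 2·(-1980) − 5·2529 = -8670
Policy C (N − 75):
  V = 61
  M = 155
  N = 208 + 4·61 − 155 (−75 from intervention) = 222
  K = -15 − 3·61 − 6·222 = -1530
  T = 220 + 61 − 6·222 − 2·(-1530) = 2009
  H = 15 − 2·(-1530) − 5·2009 = -6970
Comparing — Policy A: H=-3773, Policy B: H=-8670, Policy C: H=-6970. Highest is -3773 (Policy A).

-3773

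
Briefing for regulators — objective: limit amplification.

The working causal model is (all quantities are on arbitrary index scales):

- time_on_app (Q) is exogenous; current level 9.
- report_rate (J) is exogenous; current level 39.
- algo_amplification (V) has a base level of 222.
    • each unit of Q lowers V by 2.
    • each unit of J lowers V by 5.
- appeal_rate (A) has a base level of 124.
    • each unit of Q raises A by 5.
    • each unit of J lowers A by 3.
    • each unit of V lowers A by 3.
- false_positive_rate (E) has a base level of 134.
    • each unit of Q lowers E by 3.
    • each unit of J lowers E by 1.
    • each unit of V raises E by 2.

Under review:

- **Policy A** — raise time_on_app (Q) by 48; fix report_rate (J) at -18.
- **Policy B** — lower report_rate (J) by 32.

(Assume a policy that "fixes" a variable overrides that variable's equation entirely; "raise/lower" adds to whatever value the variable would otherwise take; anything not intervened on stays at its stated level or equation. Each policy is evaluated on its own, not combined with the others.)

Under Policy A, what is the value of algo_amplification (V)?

Policy A (Q + 48, J := -18):
  Q = 9 + 48 = 57
  J = -18
  V = 222 − 2·57 − 5·(-18) = 198

198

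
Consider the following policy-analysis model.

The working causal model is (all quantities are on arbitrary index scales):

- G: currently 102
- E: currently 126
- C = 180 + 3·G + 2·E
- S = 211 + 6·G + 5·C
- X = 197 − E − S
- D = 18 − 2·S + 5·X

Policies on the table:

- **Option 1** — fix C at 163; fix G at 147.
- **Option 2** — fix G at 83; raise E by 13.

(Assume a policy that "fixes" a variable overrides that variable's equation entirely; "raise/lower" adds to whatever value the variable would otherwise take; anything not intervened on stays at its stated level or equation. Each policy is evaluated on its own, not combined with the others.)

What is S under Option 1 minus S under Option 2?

Option 1 (C := 163, G := 147):
  G = 147
  E = 126
  C = 163
  S = 211 + 6·147 + 5·163 = 1908
Option 2 (G := 83, E + 13):
  G = 83
  E = 126 + 13 = 139
  C = 180 + 3·83 + 2·139 = 707
  S = 211 + 6·83 + 5·707 = 4244
S: 1908 − 4244 = -2336

-2336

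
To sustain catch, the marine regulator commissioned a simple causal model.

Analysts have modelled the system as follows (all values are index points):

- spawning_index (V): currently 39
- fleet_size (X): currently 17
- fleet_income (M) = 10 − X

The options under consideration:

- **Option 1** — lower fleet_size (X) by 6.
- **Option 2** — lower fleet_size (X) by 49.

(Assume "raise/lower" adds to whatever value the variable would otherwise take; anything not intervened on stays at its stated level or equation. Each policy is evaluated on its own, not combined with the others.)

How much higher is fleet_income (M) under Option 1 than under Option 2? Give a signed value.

Option 1 (X − 6):
  X = 17 − 6 = 11
  M = 10 − 11 = -1
Option 2 (X − 49):
  X = 17 − 49 = -32
  M = 10 − (-32) = 42
M: -1 − 42 = -43

-43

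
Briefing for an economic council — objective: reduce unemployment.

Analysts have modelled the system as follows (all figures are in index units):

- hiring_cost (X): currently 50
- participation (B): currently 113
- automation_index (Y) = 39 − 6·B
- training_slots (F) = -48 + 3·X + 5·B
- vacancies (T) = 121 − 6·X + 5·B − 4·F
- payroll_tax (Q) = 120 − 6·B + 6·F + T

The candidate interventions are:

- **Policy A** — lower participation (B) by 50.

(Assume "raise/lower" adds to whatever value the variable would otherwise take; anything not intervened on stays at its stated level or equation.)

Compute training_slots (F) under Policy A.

417

Policy A (B − 50):
  X = 50
  B = 113 − 50 = 63
  F = -48 + 3·50 + 5·63 = 417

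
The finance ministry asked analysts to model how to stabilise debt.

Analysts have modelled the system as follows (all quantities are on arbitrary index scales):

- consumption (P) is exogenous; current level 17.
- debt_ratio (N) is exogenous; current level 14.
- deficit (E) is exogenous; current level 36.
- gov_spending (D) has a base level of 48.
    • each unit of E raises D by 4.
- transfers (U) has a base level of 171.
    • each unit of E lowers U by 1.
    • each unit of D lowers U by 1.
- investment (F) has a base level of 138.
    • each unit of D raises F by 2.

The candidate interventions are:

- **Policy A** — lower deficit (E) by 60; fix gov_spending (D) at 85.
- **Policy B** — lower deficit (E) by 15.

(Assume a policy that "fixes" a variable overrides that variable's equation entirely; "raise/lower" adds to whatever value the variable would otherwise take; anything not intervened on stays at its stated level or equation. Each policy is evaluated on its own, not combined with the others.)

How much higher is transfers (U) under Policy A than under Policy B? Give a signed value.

92

Policy A (E − 60, D := 85):
  E = 36 − 60 = -24
  D = 85
  U = 171 − (-24) − 85 = 110
Policy B (E − 15):
  E = 36 − 15 = 21
  D = 48 + 4·21 = 132
  U = 171 − 21 − 132 = 18
U: 110 − 18 = 92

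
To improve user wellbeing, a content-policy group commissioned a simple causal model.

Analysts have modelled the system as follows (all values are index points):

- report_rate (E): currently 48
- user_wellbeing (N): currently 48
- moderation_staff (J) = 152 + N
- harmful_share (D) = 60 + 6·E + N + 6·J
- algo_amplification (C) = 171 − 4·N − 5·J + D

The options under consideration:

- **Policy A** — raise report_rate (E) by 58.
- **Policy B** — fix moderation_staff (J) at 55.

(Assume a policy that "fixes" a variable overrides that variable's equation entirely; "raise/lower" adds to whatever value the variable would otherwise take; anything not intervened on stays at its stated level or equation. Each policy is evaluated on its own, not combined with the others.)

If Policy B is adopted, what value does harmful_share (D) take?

Policy B (J := 55):
  E = 48
  N = 48
  J = 55
  D = 60 + 6·48 + 48 + 6·55 = 726

726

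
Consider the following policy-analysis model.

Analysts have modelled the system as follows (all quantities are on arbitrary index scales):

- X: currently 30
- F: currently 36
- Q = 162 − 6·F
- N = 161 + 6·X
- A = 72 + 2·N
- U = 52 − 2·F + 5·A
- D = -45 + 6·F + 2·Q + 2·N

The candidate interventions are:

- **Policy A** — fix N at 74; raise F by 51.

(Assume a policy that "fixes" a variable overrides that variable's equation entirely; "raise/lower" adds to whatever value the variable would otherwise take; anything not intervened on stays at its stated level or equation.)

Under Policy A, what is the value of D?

Policy A (N := 74, F + 51):
  X = 30
  F = 36 + 51 = 87
  Q = 162 − 6·87 = -360
  N = 74
  D = -45 + 6·87 + 2·(-360) + 2·74 = -95

-95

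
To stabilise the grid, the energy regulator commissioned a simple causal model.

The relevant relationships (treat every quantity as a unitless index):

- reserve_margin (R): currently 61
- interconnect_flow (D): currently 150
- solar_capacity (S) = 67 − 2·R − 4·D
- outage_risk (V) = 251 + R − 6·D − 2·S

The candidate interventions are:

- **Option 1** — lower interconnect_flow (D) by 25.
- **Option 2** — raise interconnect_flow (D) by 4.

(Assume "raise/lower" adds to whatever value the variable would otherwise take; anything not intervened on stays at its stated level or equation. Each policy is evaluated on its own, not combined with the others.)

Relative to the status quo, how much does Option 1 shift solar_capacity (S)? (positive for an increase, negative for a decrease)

Baseline:
  R = 61
  D = 150
  S = 67 − 2·61 − 4·150 = -655
Option 1 (D − 25):
  R = 61
  D = 150 − 25 = 125
  S = 67 − 2·61 − 4·125 = -555
Change in S: -555 − (-655) = 100

100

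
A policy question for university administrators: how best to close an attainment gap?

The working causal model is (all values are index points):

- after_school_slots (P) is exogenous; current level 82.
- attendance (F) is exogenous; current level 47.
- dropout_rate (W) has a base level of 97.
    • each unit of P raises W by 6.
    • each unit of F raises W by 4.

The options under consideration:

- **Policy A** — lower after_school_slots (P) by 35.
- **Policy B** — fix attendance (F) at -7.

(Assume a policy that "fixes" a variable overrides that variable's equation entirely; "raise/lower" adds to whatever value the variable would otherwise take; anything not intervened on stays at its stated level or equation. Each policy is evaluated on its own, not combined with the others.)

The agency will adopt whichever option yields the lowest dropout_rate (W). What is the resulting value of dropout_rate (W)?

Policy A (P − 35):
  P = 82 − 35 = 47
  F = 47
  W = 97 + 6·47 + 4·47 = 567
Policy B (F := -7):
  P = 82
  F = -7
  W = 97 + 6·82 + 4·(-7) = 561
Comparing — Policy A: W=567, Policy B: W=561. Lowest is 561 (Policy B).

561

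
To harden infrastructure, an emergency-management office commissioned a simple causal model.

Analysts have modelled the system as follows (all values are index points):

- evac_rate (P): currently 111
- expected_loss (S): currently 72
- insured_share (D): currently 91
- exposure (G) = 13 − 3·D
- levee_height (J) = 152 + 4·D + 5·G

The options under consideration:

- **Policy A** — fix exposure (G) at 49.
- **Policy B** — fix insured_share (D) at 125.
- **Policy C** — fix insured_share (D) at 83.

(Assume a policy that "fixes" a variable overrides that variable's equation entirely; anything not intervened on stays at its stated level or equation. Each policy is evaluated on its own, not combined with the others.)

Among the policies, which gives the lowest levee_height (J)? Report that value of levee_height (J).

-1158

Policy A (G := 49):
  D = 91
  G = 49
  J = 152 + 4·91 + 5·49 = 761
Policy B (D := 125):
  D = 125
  G = 13 − 3·125 = -362
  J = 152 + 4·125 + 5·(-362) = -1158
Policy C (D := 83):
  D = 83
  G = 13 − 3·83 = -236
  J = 152 + 4·83 + 5·(-236) = -696
Comparing — Policy A: J=761, Policy B: J=-1158, Policy C: J=-696. Lowest is -1158 (Policy B).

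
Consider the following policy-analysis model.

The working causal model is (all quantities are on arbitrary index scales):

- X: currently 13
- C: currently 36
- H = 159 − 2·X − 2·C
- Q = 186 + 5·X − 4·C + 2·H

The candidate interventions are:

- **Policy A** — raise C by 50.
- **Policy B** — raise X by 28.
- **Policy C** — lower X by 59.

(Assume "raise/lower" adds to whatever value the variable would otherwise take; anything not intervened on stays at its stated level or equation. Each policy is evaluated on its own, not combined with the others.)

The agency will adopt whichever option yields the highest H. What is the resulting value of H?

179

Policy A (C + 50):
  X = 13
  C = 36 + 50 = 86
  H = 159 − 2·13 − 2·86 = -39
Policy B (X + 28):
  X = 13 + 28 = 41
  C = 36
  H = 159 − 2·41 − 2·36 = 5
Policy C (X − 59):
  X = 13 − 59 = -46
  C = 36
  H = 159 − 2·(-46) − 2·36 = 179
Comparing — Policy A: H=-39, Policy B: H=5, Policy C: H=179. Highest is 179 (Policy C).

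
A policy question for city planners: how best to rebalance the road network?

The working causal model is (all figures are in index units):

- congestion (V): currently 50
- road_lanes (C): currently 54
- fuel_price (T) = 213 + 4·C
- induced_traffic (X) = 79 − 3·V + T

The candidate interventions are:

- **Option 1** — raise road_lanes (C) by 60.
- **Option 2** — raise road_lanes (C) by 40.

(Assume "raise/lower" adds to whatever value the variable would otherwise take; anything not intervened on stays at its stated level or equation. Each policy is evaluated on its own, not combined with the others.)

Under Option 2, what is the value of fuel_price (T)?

589

Option 2 (C + 40):
  C = 54 + 40 = 94
  T = 213 + 4·94 = 589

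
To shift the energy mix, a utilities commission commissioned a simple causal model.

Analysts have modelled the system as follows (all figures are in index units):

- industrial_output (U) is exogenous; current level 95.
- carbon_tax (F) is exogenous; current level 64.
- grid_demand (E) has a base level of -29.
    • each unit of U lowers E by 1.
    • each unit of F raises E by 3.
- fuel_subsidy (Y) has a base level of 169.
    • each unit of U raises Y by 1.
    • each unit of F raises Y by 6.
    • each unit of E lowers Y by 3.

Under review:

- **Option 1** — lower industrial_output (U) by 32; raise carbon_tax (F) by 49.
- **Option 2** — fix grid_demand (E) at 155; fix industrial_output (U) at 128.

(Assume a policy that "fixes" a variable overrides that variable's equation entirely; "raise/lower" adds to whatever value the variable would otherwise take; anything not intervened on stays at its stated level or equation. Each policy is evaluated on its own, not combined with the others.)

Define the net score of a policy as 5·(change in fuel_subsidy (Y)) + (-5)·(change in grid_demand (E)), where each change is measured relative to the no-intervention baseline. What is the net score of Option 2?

Baseline:
  U = 95
  F = 64
  E = -29 − 95 + 3·64 = 68
  Y = 169 + 95 + 6·64 − 3·68 = 444
Option 2 (E := 155, U := 128):
  U = 128
  F = 64
  E = 155
  Y = 169 + 128 + 6·64 − 3·155 = 216
ΔY = 216 − 444 = -228; ΔE = 155 − 68 = 87
Score = 5·(-228) + (-5)·87 = -1575

-1575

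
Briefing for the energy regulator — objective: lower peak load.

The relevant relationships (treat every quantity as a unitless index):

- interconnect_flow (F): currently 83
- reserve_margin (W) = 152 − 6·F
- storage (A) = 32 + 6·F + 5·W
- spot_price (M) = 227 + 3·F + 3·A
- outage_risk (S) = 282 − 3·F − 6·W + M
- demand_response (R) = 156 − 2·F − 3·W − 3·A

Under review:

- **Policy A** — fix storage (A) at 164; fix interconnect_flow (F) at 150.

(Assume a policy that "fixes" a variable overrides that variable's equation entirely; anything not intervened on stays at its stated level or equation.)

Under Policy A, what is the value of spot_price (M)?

Policy A (A := 164, F := 150):
  F = 150
  W = 152 − 6·150 = -748
  A = 164
  M = 227 + 3·150 + 3·164 = 1169

1169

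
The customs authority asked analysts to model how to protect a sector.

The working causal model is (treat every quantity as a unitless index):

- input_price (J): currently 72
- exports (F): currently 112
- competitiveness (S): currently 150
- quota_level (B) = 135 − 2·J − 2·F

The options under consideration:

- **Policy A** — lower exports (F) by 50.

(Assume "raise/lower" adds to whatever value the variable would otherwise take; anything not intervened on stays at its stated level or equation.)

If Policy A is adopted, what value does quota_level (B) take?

Policy A (F − 50):
  J = 72
  F = 112 − 50 = 62
  B = 135 − 2·72 − 2·62 = -133

-133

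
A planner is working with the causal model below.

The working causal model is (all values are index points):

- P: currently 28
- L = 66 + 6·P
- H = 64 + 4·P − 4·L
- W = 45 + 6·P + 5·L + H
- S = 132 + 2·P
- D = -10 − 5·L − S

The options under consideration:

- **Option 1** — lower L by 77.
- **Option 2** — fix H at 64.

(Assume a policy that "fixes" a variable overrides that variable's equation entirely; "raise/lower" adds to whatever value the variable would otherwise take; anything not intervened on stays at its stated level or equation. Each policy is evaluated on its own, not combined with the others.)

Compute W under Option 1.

Option 1 (L − 77):
  P = 28
  L = 66 + 6·28 (−77 from intervention) = 157
  H = 64 + 4·28 − 4·157 = -452
  W = 45 + 6·28 + 5·157 + (-452) = 546

546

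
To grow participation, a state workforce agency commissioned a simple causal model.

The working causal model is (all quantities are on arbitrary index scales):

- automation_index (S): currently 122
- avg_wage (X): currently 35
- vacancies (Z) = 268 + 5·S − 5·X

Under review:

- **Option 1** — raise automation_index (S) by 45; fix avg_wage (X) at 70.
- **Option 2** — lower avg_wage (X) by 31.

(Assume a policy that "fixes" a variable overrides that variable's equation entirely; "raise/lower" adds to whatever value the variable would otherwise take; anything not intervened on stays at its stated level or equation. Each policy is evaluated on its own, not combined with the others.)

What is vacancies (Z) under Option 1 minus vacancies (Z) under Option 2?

Option 1 (S + 45, X := 70):
  S = 122 + 45 = 167
  X = 70
  Z = 268 + 5·167 − 5·70 = 753
Option 2 (X − 31):
  S = 122
  X = 35 − 31 = 4
  Z = 268 + 5·122 − 5·4 = 858
Z: 753 − 858 = -105

-105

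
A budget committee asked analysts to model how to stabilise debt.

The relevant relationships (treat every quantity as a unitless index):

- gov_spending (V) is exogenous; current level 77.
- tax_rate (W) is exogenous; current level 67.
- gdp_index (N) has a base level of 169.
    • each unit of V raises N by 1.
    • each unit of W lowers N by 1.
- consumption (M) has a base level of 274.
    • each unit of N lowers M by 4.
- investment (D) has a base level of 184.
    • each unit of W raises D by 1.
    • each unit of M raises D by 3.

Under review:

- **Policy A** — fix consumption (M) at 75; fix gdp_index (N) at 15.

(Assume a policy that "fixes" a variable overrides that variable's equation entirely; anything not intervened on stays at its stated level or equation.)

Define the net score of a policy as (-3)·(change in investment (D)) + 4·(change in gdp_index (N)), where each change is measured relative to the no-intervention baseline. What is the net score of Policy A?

Baseline:
  V = 77
  W = 67
  N = 169 + 77 − 67 = 179
  M = 274 − 4·179 = -442
  D = 184 + 67 + 3·(-442) = -1075
Policy A (M := 75, N := 15):
  V = 77
  W = 67
  N = 15
  M = 75
  D = 184 + 67 + 3·75 = 476
ΔD = 476 − (-1075) = 1551; ΔN = 15 − 179 = -164
Score = (-3)·1551 + 4·(-164) = -5309

-5309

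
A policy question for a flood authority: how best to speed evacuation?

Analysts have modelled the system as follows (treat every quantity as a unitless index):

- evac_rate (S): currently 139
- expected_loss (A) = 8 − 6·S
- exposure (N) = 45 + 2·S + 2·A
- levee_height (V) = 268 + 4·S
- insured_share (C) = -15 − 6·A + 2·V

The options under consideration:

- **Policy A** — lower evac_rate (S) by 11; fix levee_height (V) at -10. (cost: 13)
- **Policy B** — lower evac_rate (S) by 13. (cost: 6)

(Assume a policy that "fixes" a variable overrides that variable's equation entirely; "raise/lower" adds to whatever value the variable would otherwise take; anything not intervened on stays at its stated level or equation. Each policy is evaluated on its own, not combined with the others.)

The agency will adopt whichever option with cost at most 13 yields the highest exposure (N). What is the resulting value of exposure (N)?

-1199

Policy A (S − 11, V := -10):
  S = 139 − 11 = 128
  A = 8 − 6·128 = -760
  N = 45 + 2·128 + 2·(-760) = -1219
Policy B (S − 13):
  S = 139 − 13 = 126
  A = 8 − 6·126 = -748
  N = 45 + 2·126 + 2·(-748) = -1199
Comparing — Policy A: N=-1219, Policy B: N=-1199. Highest is -1199 (Policy B).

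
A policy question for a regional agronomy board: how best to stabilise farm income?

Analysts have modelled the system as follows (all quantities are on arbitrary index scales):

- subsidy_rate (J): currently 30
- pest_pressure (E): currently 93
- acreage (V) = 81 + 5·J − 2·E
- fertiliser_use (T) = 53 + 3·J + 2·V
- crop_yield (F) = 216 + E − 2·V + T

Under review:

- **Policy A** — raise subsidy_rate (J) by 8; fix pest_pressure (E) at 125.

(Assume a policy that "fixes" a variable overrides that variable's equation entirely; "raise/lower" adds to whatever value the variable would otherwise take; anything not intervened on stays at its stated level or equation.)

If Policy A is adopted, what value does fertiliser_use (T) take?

Policy A (J + 8, E := 125):
  J = 30 + 8 = 38
  E = 125
  V = 81 + 5·38 − 2·125 = 21
  T = 53 + 3·38 + 2·21 = 209

209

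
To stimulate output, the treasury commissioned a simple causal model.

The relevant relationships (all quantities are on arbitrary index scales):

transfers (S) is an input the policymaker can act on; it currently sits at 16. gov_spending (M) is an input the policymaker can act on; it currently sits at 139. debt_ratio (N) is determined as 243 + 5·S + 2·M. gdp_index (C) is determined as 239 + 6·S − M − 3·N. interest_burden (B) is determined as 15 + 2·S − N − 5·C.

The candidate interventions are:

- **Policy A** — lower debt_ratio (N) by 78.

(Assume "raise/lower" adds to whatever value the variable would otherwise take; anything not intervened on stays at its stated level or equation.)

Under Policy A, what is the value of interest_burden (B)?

6389

Policy A (N − 78):
  S = 16
  M = 139
  N = 243 + 5·16 + 2·139 (−78 from intervention) = 523
  C = 239 + 6·16 − 139 − 3·523 = -1373
  B = 15 + 2·16 − 523 − 5·(-1373) = 6389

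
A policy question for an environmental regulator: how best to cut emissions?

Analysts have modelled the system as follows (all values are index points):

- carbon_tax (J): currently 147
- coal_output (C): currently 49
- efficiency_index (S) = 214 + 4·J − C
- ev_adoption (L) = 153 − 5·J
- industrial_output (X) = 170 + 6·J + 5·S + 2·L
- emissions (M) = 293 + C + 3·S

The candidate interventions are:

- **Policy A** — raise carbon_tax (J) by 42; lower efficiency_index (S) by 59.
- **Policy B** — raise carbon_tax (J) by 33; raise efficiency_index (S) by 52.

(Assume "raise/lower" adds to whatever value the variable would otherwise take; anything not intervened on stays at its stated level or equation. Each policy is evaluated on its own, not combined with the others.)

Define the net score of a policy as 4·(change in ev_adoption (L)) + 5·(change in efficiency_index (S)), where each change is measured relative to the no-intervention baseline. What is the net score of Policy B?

Baseline:
  J = 147
  C = 49
  S = 214 + 4·147 − 49 = 753
  L = 153 − 5·147 = -582
Policy B (J + 33, S + 52):
  J = 147 + 33 = 180
  C = 49
  S = 214 + 4·180 − 49 (+52 from intervention) = 937
  L = 153 − 5·180 = -747
ΔL = -747 − (-582) = -165; ΔS = 937 − 753 = 184
Score = 4·(-165) + 5·184 = 260

260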